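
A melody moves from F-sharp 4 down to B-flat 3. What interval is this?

Descending from F#4 to Bb3 is the same interval as ascending Bb3 to F#4.
B to F spans five letter names (B-C-D-E-F): a fifth.
Bb3 to F#4 spans 8 semitones — one semitone wider than the perfect fifth (7) — giving an augmented fifth.

augmented 5th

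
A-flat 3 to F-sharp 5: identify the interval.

A to F spans six letter names (A-B-C-D-E-F), plus an octave, so the interval is some kind of thirteenth.
The major thirteenth is 21 semitones; here we have 22, one semitone wider: augmented.
(Equivalently, a compound augmented sixth: an augmented sixth plus an octave.)

augmented 13th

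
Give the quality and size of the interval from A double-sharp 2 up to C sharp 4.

A to C spans three letter names (A-B-C), plus an octave, so the interval is some kind of tenth.
A##2 to C#4 spans 14 semitones — two semitones narrower than the major tenth (16) — giving a diminished tenth.
(Equivalently, a compound diminished third: a diminished third plus an octave.)

diminished 10th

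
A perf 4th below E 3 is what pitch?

B 2

Four letter names down from E: B.
Moving 5 semitones down from E3 (the size of a perfect fourth) reaches B2.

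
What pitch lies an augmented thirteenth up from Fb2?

Counting six letter names plus an octave up from F lands on D.
An augmented thirteenth is 22 semitones; 22 semitones up from Fb2 gives D4.

D4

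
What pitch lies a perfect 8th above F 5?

For an octave the letter name doesn't change: still F, an octave up.
Moving 12 semitones up from F5 (the size of a perfect octave) reaches F6.

F 6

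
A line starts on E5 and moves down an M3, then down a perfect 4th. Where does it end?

A major third down from E5 is C5.
C5 down a perfect fourth → G4 (5 semitones).

G4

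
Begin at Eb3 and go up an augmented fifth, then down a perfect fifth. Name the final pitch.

E3

Eb3 up an augmented fifth → B3 (8 semitones).
B3 down a perfect fifth → E3 (7 semitones).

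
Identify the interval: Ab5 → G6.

major seventh

A to G spans seven letter names (A-B-C-D-E-F-G): a seventh.
The major seventh spans 11 semitones, and Ab5 to G6 is exactly 11 semitones — so this is a major seventh.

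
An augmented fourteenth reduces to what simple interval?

Each octave removed subtracts seven from the number: 14 − 7 = 7.
That makes an augmented fourteenth a compound augmented seventh — an octave plus an augmented seventh.

augmented seventh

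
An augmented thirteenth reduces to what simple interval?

Each octave removed subtracts seven from the number: 13 − 7 = 6.
Quality carries through unchanged, so the simple form is an augmented sixth.

A6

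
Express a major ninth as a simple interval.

M2

Take out an octave (7 from the number): 9 − 7 = 2.
Quality carries through unchanged, so the simple form is a major second.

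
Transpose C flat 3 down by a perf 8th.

C flat 2

The letter stays C (same as the start), shifted an octave down.
Moving 12 semitones down from Cb3 (the size of a perfect octave) reaches Cb2.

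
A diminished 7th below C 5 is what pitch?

D-sharp 4

Counting seven letter names down from C lands on D.
Moving 9 semitones down from C5 (the size of a diminished seventh) reaches D#4.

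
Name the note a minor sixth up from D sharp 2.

B 2

The sixth takes the letter from D up to B.
A minor sixth spans 8 semitones, so from D#2 the target pitch is B2.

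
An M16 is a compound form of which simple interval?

Take out 2 octaves (14 from the number): 16 − 14 = 2.
So a major sixteenth is 2 octaves plus a major second. The quality is unchanged.

major 2nd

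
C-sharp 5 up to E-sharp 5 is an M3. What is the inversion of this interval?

m6

The rule of nine gives the new number: 9 − 3 = 6, so a third becomes a sixth.
Quality inverts too: major becomes minor. That makes the inversion a minor sixth.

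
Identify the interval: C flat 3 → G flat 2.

perfect fourth

Descending from Cb3 to Gb2 is the same interval as ascending Gb2 to Cb3.
G to C spans four letter names (G-A-B-C), so the interval is some kind of fourth.
Gb2 to Cb3 is 5 semitones, matching the perfect fourth exactly, so the quality is perfect.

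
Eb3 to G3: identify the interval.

M3

E to G spans three letter names (E-F-G) — that makes it a third of some quality.
Counting semitones, Eb3→G3 is 4, which is the major third.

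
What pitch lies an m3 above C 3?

Counting three letter names up from C lands on E.
A minor third spans 3 semitones, so from C3 the target pitch is Eb3.

E-flat 3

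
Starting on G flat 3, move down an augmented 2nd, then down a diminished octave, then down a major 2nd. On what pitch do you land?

An augmented second down from Gb3 is Fbb3.
A diminished octave down from Fbb3 is Fb2.
Down a major second from Fb2: Ebb2 (2 semitones down).

E double-flat 2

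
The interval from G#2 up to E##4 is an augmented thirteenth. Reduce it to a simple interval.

augmented 6th

Each octave removed subtracts seven from the number: 13 − 7 = 6.
So an augmented thirteenth is an octave plus an augmented sixth. The quality is unchanged.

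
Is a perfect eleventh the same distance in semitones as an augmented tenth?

A perfect eleventh = 17 semitones = an augmented tenth; enharmonically equal.

Yes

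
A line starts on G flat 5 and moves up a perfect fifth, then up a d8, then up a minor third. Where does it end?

Gb5 up a perfect fifth → Db6 (7 semitones).
Db6 up a diminished octave → Dbb7 (11 semitones).
Dbb7 up a minor third → Fbb7 (3 semitones).

F double-flat 7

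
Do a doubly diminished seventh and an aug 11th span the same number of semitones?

A doubly diminished seventh is 8 semitones but an augmented eleventh is 18 semitones — different sizes.

No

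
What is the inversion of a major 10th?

minor sixth

First reduce the compound major tenth to its simple form, a major third.
Inverted interval numbers add to nine, so a third pairs with a sixth (3 + 6 = 9).
Quality inverts too: major becomes minor. That makes the inversion a minor sixth.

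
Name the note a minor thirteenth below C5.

Counting six letter names plus an octave down from C lands on E.
A minor thirteenth is 20 semitones; 20 semitones down from C5 gives E3.

E3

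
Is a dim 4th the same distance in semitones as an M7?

4 semitones (diminished fourth) vs 11 semitones (major seventh): not equal.

No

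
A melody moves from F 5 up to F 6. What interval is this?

F to F is the same letter name, plus an octave: an octave.
The perfect octave spans 12 semitones, and F5 to F6 is exactly 12 semitones — so this is a perfect octave.

perfect 8th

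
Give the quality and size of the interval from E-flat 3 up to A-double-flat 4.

diminished 11th

E to A spans four letter names (E-F-G-A), plus an octave — that makes it an eleventh of some quality.
The perfect eleventh is 17 semitones; here we have 16, one semitone narrower: diminished.
(Equivalently, a compound diminished fourth: a diminished fourth plus an octave.)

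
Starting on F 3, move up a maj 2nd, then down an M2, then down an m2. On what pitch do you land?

E 3

F3 up a major second → G3 (2 semitones).
G3 down a major second → F3 (2 semitones).
A minor second down from F3 is E3.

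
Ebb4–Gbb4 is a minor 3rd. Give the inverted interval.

major sixth

Inverted interval numbers add to nine, so a third pairs with a sixth (3 + 6 = 9).
Quality inverts too: minor becomes major. That makes the inversion a major sixth.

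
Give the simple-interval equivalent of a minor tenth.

Each octave removed subtracts seven from the number: 10 − 7 = 3.
Quality carries through unchanged, so the simple form is a minor third.

minor 3rd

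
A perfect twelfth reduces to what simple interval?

Each octave removed subtracts seven from the number: 12 − 7 = 5.
Quality carries through unchanged, so the simple form is a perfect fifth.

P5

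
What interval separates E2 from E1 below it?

perfect octave

Descending from E2 to E1 is the same interval as ascending E1 to E2.
E to E is the same letter name, plus an octave: an octave.
The perfect octave spans 12 semitones, and E1 to E2 is exactly 12 semitones — so this is a perfect octave.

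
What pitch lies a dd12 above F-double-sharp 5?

Five letters up from F (plus an octave) reaches C.
A doubly diminished twelfth is 17 semitones; 17 semitones up from F##5 gives C7.

C 7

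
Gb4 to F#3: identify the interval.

Descending from Gb4 to F#3 is the same interval as ascending F#3 to Gb4.
F to G spans two letter names (F-G), plus an octave: a ninth.
A major ninth would be 14 semitones; F#3 to Gb4 is 12, two semitones narrower, so the interval is diminished.

d9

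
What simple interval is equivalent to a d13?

Subtracting seven from the interval number removes an octave: 13 − 7 = 6.
So a diminished thirteenth is an octave plus a diminished sixth. The quality is unchanged.

diminished 6th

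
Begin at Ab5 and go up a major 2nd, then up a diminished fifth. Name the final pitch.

A major second up from Ab5 is Bb5.
Up a diminished fifth from Bb5: Fb6 (6 semitones up).

Fb6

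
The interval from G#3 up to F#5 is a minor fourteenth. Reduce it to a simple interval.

minor 7th

Subtracting seven from the interval number removes an octave: 14 − 7 = 7.
That makes a minor fourteenth a compound minor seventh — an octave plus a minor seventh.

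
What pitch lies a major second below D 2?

C 2

Counting two letter names down from D lands on C.
A major second is 2 semitones; 2 semitones down from D2 gives C2.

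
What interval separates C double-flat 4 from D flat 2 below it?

Descending from Cbb4 to Db2 is the same interval as ascending Db2 to Cbb4.
D to C spans seven letter names (D-E-F-G-A-B-C), plus an octave — that makes it a fourteenth of some quality.
The major fourteenth is 23 semitones; here we have 21, two semitones narrower: diminished.
(Equivalently, a compound diminished seventh: a diminished seventh plus an octave.)

d14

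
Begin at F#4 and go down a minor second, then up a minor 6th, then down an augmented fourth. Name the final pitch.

G4

F#4 down a minor second → E#4 (1 semitone).
E#4 up a minor sixth → C#5 (8 semitones).
Down an augmented fourth from C#5: G4 (6 semitones down).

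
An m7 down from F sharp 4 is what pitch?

G sharp 3

Counting seven letter names down from F lands on G.
Moving 10 semitones down from F#4 (the size of a minor seventh) reaches G#3.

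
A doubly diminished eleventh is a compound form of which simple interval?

Each octave removed subtracts seven from the number: 11 − 7 = 4.
So a doubly diminished eleventh is an octave plus a doubly diminished fourth. The quality is unchanged.

dd4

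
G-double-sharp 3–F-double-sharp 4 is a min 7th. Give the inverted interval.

major 2nd

The rule of nine gives the new number: 9 − 7 = 2, so a seventh becomes a second.
Quality inverts too: minor becomes major. That makes the inversion a major second.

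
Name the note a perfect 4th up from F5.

Bb5

The fourth takes the letter from F up to B.
Moving 5 semitones up from F5 (the size of a perfect fourth) reaches Bb5.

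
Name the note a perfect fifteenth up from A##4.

A##6

The letter stays A (same as the start), shifted two octaves up.
Moving 24 semitones up from A##4 (the size of a perfect fifteenth) reaches A##6.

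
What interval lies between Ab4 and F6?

A to F spans six letter names (A-B-C-D-E-F), plus an octave — that makes it a thirteenth of some quality.
Counting semitones, Ab4→F6 is 21, which is the major thirteenth.
(Equivalently, a compound major sixth: a major sixth plus an octave.)

M13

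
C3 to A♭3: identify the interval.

C to A spans six letter names (C-D-E-F-G-A): a sixth.
C3 to Ab3 is 8 semitones, a half step short of the major sixth (9), so this is minor.

minor sixth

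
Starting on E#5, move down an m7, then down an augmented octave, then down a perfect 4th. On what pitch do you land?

C#3

Down a minor seventh from E#5: F##4 (10 semitones down).
An augmented octave down from F##4 is F#3.
A perfect fourth down from F#3 is C#3.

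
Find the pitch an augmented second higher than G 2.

Two letter names up from G: A.
An augmented second spans 3 semitones, so from G2 the target pitch is A#2.

A-sharp 2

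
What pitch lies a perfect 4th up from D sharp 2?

G sharp 2

Counting four letter names up from D lands on G.
A perfect fourth is 5 semitones; 5 semitones up from D#2 gives G#2.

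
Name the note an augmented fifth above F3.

C#4

Counting five letter names up from F lands on C.
An augmented fifth spans 8 semitones, so from F3 the target pitch is C#4.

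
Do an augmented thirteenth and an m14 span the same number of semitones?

An augmented thirteenth spans 22 semitones, and a minor fourteenth also spans 22 semitones — they're enharmonic.

Yes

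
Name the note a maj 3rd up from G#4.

Three letter names up from G: B.
A major third is 4 semitones; 4 semitones up from G#4 gives B#4.

B#4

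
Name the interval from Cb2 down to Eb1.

minor 6th

Descending from Cb2 to Eb1 is the same interval as ascending Eb1 to Cb2.
E to C spans six letter names (E-F-G-A-B-C) — that makes it a sixth of some quality.
At 8 semitones, Eb1→Cb2 falls one short of a major sixth: minor.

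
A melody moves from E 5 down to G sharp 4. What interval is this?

minor 6th

Descending from E5 to G#4 is the same interval as ascending G#4 to E5.
G to E spans six letter names (G-A-B-C-D-E): a sixth.
A major sixth would be 9 semitones, but G#4 to E5 is 8 — one semitone narrower, making it a minor sixth.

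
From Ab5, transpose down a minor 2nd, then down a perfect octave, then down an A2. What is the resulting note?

Fb4

Ab5 down a minor second → G5 (1 semitone).
A perfect octave down from G5 is G4.
An augmented second down from G4 is Fb4.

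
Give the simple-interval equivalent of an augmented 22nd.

augmented octave

Take out 2 octaves (14 from the number): 22 − 14 = 8.
Quality carries through unchanged, so the simple form is an augmented octave.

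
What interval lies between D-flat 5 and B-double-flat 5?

D to B spans six letter names (D-E-F-G-A-B) — that makes it a sixth of some quality.
A major sixth would be 9 semitones, but Db5 to Bbb5 is 8 — one semitone narrower, making it a minor sixth.

minor sixth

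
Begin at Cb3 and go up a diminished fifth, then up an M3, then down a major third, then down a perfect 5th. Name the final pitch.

Up a diminished fifth from Cb3: Gbb3 (6 semitones up).
Gbb3 up a major third → Bbb3 (4 semitones).
Down a major third from Bbb3: Gbb3 (4 semitones down).
Down a perfect fifth from Gbb3: Cbb3 (7 semitones down).

Cbb3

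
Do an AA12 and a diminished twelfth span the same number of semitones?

No

21 semitones (doubly augmented twelfth) vs 18 semitones (diminished twelfth): not equal.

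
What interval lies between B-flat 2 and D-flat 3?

B to D spans three letter names (B-C-D), so the interval is some kind of third.
Bb2 to Db3 is 3 semitones, a half step short of the major third (4), so this is minor.

minor third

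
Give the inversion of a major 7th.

Interval numbers invert to sum to nine: 7 + 2 = 9, so a seventh inverts to a second.
And major becomes minor under inversion, so we get a minor second.

minor 2nd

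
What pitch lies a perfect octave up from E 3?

An octave keeps the letter name E, an octave up from E.
A perfect octave is 12 semitones; 12 semitones up from E3 gives E4.

E 4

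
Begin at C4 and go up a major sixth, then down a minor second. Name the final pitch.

C4 up a major sixth → A4 (9 semitones).
A4 down a minor second → G#4 (1 semitone).

G#4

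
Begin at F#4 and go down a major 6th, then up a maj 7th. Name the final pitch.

A major sixth down from F#4 is A3.
A3 up a major seventh → G#4 (11 semitones).

G#4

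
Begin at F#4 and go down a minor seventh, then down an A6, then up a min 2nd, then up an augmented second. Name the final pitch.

Down a minor seventh from F#4: G#3 (10 semitones down).
G#3 down an augmented sixth → Bb2 (10 semitones).
Bb2 up a minor second → Cb3 (1 semitone).
Up an augmented second from Cb3: D3 (3 semitones up).

D3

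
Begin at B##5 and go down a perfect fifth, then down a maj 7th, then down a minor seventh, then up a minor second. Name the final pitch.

A#3

B##5 down a perfect fifth → E##5 (7 semitones).
E##5 down a major seventh → F##4 (11 semitones).
F##4 down a minor seventh → G##3 (10 semitones).
G##3 up a minor second → A#3 (1 semitone).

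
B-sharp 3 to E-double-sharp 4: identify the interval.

A4

B to E spans four letter names (B-C-D-E) — that makes it a fourth of some quality.
The perfect fourth is 5 semitones; here we have 6, one semitone wider: augmented.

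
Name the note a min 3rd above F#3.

A3

The third takes the letter from F up to A.
A minor third is 3 semitones; 3 semitones up from F#3 gives A3.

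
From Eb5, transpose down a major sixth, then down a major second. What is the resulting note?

A major sixth down from Eb5 is Gb4.
Down a major second from Gb4: Fb4 (2 semitones down).

Fb4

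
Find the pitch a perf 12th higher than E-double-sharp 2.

Counting five letter names plus an octave up from E lands on B.
Moving 19 semitones up from E##2 (the size of a perfect twelfth) reaches B##3.

B-double-sharp 3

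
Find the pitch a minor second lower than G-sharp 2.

F-double-sharp 2

Two letter names down from G: F.
A minor second is 1 semitone; 1 semitone down from G#2 gives F##2.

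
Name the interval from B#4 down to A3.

augmented ninth

Descending from B#4 to A3 is the same interval as ascending A3 to B#4.
A to B spans two letter names (A-B), plus an octave, so the interval is some kind of ninth.
A major ninth would be 14 semitones; A3 to B#4 is 15, one semitone wider, so the interval is augmented.
(Equivalently, a compound augmented second: an augmented second plus an octave.)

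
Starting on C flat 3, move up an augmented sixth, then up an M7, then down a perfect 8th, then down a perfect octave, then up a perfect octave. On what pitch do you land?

Up an augmented sixth from Cb3: A3 (10 semitones up).
A3 up a major seventh → G#4 (11 semitones).
Down a perfect octave from G#4: G#3 (12 semitones down).
G#3 down a perfect octave → G#2 (12 semitones).
Up a perfect octave from G#2: G#3 (12 semitones up).

G sharp 3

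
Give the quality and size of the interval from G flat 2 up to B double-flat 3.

G to B spans three letter names (G-A-B), plus an octave, so the interval is some kind of tenth.
At 15 semitones, Gb2→Bbb3 falls one short of a major tenth: minor.
(Equivalently, a compound minor third: a minor third plus an octave.)

m10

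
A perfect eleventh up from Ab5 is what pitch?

Counting four letter names plus an octave up from A lands on D.
Moving 17 semitones up from Ab5 (the size of a perfect eleventh) reaches Db7.

Db7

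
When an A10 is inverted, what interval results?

diminished 6th

First reduce the compound augmented tenth to its simple form, an augmented third.
Interval numbers invert to sum to nine: 3 + 6 = 9, so a third inverts to a sixth.
And augmented becomes diminished under inversion, so we get a diminished sixth.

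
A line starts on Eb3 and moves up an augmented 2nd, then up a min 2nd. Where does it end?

Up an augmented second from Eb3: F#3 (3 semitones up).
A minor second up from F#3 is G3.

G3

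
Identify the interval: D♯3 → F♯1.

major thirteenth

Descending from D#3 to F#1 is the same interval as ascending F#1 to D#3.
F to D spans six letter names (F-G-A-B-C-D), plus an octave: a thirteenth.
Counting semitones, F#1→D#3 is 21, which is the major thirteenth.
(Equivalently, a compound major sixth: a major sixth plus an octave.)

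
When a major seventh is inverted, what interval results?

minor second

Interval numbers invert to sum to nine: 7 + 2 = 9, so a seventh inverts to a second.
Quality inverts too: major becomes minor. That makes the inversion a minor second.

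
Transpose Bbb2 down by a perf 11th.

Fb1

Counting four letter names plus an octave down from B lands on F.
Moving 17 semitones down from Bbb2 (the size of a perfect eleventh) reaches Fb1.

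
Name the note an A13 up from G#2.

The thirteenth's letter: G up six letter names plus an octave → E.
Moving 22 semitones up from G#2 (the size of an augmented thirteenth) reaches E##4.

E##4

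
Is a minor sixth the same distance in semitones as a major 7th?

No

A minor sixth is 8 semitones but a major seventh is 11 semitones — different sizes.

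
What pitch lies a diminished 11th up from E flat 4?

Counting four letter names plus an octave up from E lands on A.
A diminished eleventh spans 16 semitones, so from Eb4 the target pitch is Abb5.

A double-flat 5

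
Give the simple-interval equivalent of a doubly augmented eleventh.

Subtracting seven from the interval number removes an octave: 11 − 7 = 4.
That makes a doubly augmented eleventh a compound doubly augmented fourth — an octave plus a doubly augmented fourth.

doubly augmented fourth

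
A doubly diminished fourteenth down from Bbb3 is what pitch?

C#2

Seven letters down from B (plus an octave) reaches C.
A doubly diminished fourteenth is 20 semitones; 20 semitones down from Bbb3 gives C#2.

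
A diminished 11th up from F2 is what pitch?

The eleventh's letter: F up four letter names plus an octave → B.
Moving 16 semitones up from F2 (the size of a diminished eleventh) reaches Bbb3.

Bbb3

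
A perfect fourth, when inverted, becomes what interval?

perfect 5th

Inverted interval numbers add to nine, so a fourth pairs with a fifth (4 + 5 = 9).
The quality also flips — perfect stays perfect — giving a perfect fifth.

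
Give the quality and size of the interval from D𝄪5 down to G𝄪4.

perfect fifth

Descending from D##5 to G##4 is the same interval as ascending G##4 to D##5.
G to D spans five letter names (G-A-B-C-D): a fifth.
G##4 to D##5 is 7 semitones, matching the perfect fifth exactly, so the quality is perfect.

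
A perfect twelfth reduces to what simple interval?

Each octave removed subtracts seven from the number: 12 − 7 = 5.
That makes a perfect twelfth a compound perfect fifth — an octave plus a perfect fifth.

perfect fifth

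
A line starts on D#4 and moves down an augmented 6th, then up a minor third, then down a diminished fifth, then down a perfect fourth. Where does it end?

Down an augmented sixth from D#4: F3 (10 semitones down).
Up a minor third from F3: Ab3 (3 semitones up).
A diminished fifth down from Ab3 is D3.
Down a perfect fourth from D3: A2 (5 semitones down).

A2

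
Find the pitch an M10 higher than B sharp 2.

D double-sharp 4

Three letters up from B (plus an octave) reaches D.
Moving 16 semitones up from B#2 (the size of a major tenth) reaches D##4.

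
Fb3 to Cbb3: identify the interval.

augmented fourth

Descending from Fb3 to Cbb3 is the same interval as ascending Cbb3 to Fb3.
C to F spans four letter names (C-D-E-F) — that makes it a fourth of some quality.
A perfect fourth would be 5 semitones; Cbb3 to Fb3 is 6, one semitone wider, so the interval is augmented.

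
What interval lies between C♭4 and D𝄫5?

C to D spans two letter names (C-D), plus an octave, so the interval is some kind of ninth.
At 13 semitones, Cb4→Dbb5 falls one short of a major ninth: minor.
(Equivalently, a compound minor second: a minor second plus an octave.)

minor 9th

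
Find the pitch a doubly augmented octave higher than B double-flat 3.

B 4

For an octave the letter name doesn't change: still B, an octave up.
A doubly augmented octave spans 14 semitones, so from Bbb3 the target pitch is B4.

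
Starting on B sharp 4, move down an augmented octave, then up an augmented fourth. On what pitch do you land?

Down an augmented octave from B#4: B3 (13 semitones down).
B3 up an augmented fourth → E#4 (6 semitones).

E sharp 4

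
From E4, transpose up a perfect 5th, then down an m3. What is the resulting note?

G#4

E4 up a perfect fifth → B4 (7 semitones).
Down a minor third from B4: G#4 (3 semitones down).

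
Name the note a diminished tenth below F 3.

Counting three letter names plus an octave down from F lands on D.
Moving 14 semitones down from F3 (the size of a diminished tenth) reaches D#2.

D-sharp 2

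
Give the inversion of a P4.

perfect 5th

The rule of nine gives the new number: 9 − 4 = 5, so a fourth becomes a fifth.
The quality also flips — perfect stays perfect — giving a perfect fifth.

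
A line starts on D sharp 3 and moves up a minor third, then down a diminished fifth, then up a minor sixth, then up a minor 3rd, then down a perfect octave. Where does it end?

A minor third up from D#3 is F#3.
A diminished fifth down from F#3 is B#2.
A minor sixth up from B#2 is G#3.
A minor third up from G#3 is B3.
Down a perfect octave from B3: B2 (12 semitones down).

B 2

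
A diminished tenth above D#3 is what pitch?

Counting three letter names plus an octave up from D lands on F.
A diminished tenth spans 14 semitones, so from D#3 the target pitch is F4.

F4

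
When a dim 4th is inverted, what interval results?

augmented 5th

Interval numbers invert to sum to nine: 4 + 5 = 9, so a fourth inverts to a fifth.
Quality inverts too: diminished becomes augmented. That makes the inversion an augmented fifth.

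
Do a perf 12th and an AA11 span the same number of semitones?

Yes

A perfect twelfth = 19 semitones = a doubly augmented eleventh; enharmonically equal.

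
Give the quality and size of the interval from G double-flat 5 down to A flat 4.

diminished seventh

Descending from Gbb5 to Ab4 is the same interval as ascending Ab4 to Gbb5.
A to G spans seven letter names (A-B-C-D-E-F-G): a seventh.
The major seventh is 11 semitones; here we have 9, two semitones narrower: diminished.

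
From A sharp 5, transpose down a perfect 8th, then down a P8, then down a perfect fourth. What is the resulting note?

E sharp 3

A#5 down a perfect octave → A#4 (12 semitones).
A perfect octave down from A#4 is A#3.
A#3 down a perfect fourth → E#3 (5 semitones).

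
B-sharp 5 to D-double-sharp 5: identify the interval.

Descending from B#5 to D##5 is the same interval as ascending D##5 to B#5.
D to B spans six letter names (D-E-F-G-A-B), so the interval is some kind of sixth.
At 8 semitones, D##5→B#5 falls one short of a major sixth: minor.

minor sixth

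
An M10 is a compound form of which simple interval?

Take out an octave (7 from the number): 10 − 7 = 3.
That makes a major tenth a compound major third — an octave plus a major third.

M3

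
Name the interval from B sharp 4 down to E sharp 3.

P12

Descending from B#4 to E#3 is the same interval as ascending E#3 to B#4.
E to B spans five letter names (E-F-G-A-B), plus an octave: a twelfth.
E#3 to B#4 is 19 semitones, matching the perfect twelfth exactly, so the quality is perfect.
(Equivalently, a compound perfect fifth: a perfect fifth plus an octave.)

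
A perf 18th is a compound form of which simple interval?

Take out 2 octaves (14 from the number): 18 − 14 = 4.
Quality carries through unchanged, so the simple form is a perfect fourth.

perfect 4th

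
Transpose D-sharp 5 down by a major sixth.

F-sharp 4

Six letter names down from D: F.
A major sixth is 9 semitones; 9 semitones down from D#5 gives F#4.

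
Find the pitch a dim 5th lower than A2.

D#2

The fifth takes the letter from A down to D.
A diminished fifth spans 6 semitones, so from A2 the target pitch is D#2.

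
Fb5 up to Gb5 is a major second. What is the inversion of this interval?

Interval numbers invert to sum to nine: 2 + 7 = 9, so a second inverts to a seventh.
Quality inverts too: major becomes minor. That makes the inversion a minor seventh.

m7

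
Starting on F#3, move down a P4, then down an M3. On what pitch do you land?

A perfect fourth down from F#3 is C#3.
C#3 down a major third → A2 (4 semitones).

A2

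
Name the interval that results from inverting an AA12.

First reduce the compound doubly augmented twelfth to its simple form, a doubly augmented fifth.
Inverted interval numbers add to nine, so a fifth pairs with a fourth (5 + 4 = 9).
Quality inverts too: doubly augmented becomes doubly diminished. That makes the inversion a doubly diminished fourth.

doubly diminished 4th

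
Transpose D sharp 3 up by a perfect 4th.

The fourth takes the letter from D up to G.
A perfect fourth spans 5 semitones, so from D#3 the target pitch is G#3.

G sharp 3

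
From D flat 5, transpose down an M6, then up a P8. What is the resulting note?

A major sixth down from Db5 is Fb4.
A perfect octave up from Fb4 is Fb5.

F flat 5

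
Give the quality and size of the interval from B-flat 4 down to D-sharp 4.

d6

Descending from Bb4 to D#4 is the same interval as ascending D#4 to Bb4.
D to B spans six letter names (D-E-F-G-A-B) — that makes it a sixth of some quality.
D#4 to Bb4 spans 7 semitones — two semitones narrower than the major sixth (9) — giving a diminished sixth.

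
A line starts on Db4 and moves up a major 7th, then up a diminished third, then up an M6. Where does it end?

A major seventh up from Db4 is C5.
Up a diminished third from C5: Ebb5 (2 semitones up).
Up a major sixth from Ebb5: Cb6 (9 semitones up).

Cb6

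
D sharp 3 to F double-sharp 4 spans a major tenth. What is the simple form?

M3

Take out an octave (7 from the number): 10 − 7 = 3.
So a major tenth is an octave plus a major third. The quality is unchanged.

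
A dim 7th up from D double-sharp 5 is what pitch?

The seventh takes the letter from D up to C.
A diminished seventh is 9 semitones; 9 semitones up from D##5 gives C#6.

C sharp 6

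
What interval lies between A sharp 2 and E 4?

A to E spans five letter names (A-B-C-D-E), plus an octave — that makes it a twelfth of some quality.
The perfect twelfth is 19 semitones; here we have 18, one semitone narrower: diminished.
(Equivalently, a compound diminished fifth: a diminished fifth plus an octave.)

diminished twelfth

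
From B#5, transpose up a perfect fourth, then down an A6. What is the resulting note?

B#5 up a perfect fourth → E#6 (5 semitones).
Down an augmented sixth from E#6: G5 (10 semitones down).

G5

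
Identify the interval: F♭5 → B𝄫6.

F to B spans four letter names (F-G-A-B), plus an octave: an eleventh.
Fb5 to Bbb6 is 17 semitones, matching the perfect eleventh exactly, so the quality is perfect.
(Equivalently, a compound perfect fourth: a perfect fourth plus an octave.)

perfect 11th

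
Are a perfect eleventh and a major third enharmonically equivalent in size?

No

A perfect eleventh is 17 semitones but a major third is 4 semitones — different sizes.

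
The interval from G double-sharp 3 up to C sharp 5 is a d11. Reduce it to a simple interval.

Each octave removed subtracts seven from the number: 11 − 7 = 4.
So a diminished eleventh is an octave plus a diminished fourth. The quality is unchanged.

diminished 4th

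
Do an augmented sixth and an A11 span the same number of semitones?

No

10 semitones (augmented sixth) vs 18 semitones (augmented eleventh): not equal.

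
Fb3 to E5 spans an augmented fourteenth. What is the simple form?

augmented seventh

Each octave removed subtracts seven from the number: 14 − 7 = 7.
So an augmented fourteenth is an octave plus an augmented seventh. The quality is unchanged.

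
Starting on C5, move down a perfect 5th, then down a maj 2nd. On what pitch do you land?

A perfect fifth down from C5 is F4.
Down a major second from F4: Eb4 (2 semitones down).

Eb4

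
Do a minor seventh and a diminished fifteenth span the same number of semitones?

10 semitones (minor seventh) vs 23 semitones (diminished fifteenth): not equal.

No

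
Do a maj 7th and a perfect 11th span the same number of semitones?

No

A major seventh is 11 semitones but a perfect eleventh is 17 semitones — different sizes.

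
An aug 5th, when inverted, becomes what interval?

The rule of nine gives the new number: 9 − 5 = 4, so a fifth becomes a fourth.
Quality inverts too: augmented becomes diminished. That makes the inversion a diminished fourth.

diminished 4th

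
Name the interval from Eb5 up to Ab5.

E to A spans four letter names (E-F-G-A): a fourth.
Counting semitones, Eb5→Ab5 is 5, which is the perfect fourth.

perfect fourth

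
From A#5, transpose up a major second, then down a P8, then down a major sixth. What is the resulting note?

D#4

Up a major second from A#5: B#5 (2 semitones up).
Down a perfect octave from B#5: B#4 (12 semitones down).
Down a major sixth from B#4: D#4 (9 semitones down).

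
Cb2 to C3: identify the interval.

C to C is the same letter name, plus an octave: an octave.
Cb2 to C3 spans 13 semitones — one semitone wider than the perfect octave (12) — giving an augmented octave.

A8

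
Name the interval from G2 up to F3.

minor seventh

G to F spans seven letter names (G-A-B-C-D-E-F): a seventh.
A major seventh would be 11 semitones, but G2 to F3 is 10 — one semitone narrower, making it a minor seventh.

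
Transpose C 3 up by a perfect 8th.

For an octave the letter name doesn't change: still C, an octave up.
A perfect octave spans 12 semitones, so from C3 the target pitch is C4.

C 4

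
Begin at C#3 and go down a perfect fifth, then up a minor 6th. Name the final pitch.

C#3 down a perfect fifth → F#2 (7 semitones).
A minor sixth up from F#2 is D3.

D3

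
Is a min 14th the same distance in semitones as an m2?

A minor fourteenth spans 22 semitones; a minor second spans 1 semitone. They differ by 21.

No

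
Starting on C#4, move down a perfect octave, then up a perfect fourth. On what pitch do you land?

A perfect octave down from C#4 is C#3.
C#3 up a perfect fourth → F#3 (5 semitones).

F#3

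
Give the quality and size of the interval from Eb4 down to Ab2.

Descending from Eb4 to Ab2 is the same interval as ascending Ab2 to Eb4.
A to E spans five letter names (A-B-C-D-E), plus an octave: a twelfth.
Ab2 to Eb4 is 19 semitones, matching the perfect twelfth exactly, so the quality is perfect.
(Equivalently, a compound perfect fifth: a perfect fifth plus an octave.)

perfect 12th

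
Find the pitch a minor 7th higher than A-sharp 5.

Counting seven letter names up from A lands on G.
A minor seventh is 10 semitones; 10 semitones up from A#5 gives G#6.

G-sharp 6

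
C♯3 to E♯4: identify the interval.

C to E spans three letter names (C-D-E), plus an octave, so the interval is some kind of tenth.
Counting semitones, C#3→E#4 is 16, which is the major tenth.
(Equivalently, a compound major third: a major third plus an octave.)

major tenth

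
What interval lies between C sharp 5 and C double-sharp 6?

C to C is the same letter name, plus an octave — that makes it an octave of some quality.
A perfect octave would be 12 semitones; C#5 to C##6 is 13, one semitone wider, so the interval is augmented.

augmented octave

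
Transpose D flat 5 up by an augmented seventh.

C sharp 6

Counting seven letter names up from D lands on C.
An augmented seventh spans 12 semitones, so from Db5 the target pitch is C#6.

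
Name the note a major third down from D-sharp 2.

The third takes the letter from D down to B.
A major third is 4 semitones; 4 semitones down from D#2 gives B1.

B 1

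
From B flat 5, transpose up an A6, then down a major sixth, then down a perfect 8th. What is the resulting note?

B 4

Up an augmented sixth from Bb5: G#6 (10 semitones up).
G#6 down a major sixth → B5 (9 semitones).
Down a perfect octave from B5: B4 (12 semitones down).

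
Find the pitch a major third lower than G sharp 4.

Counting three letter names down from G lands on E.
A major third spans 4 semitones, so from G#4 the target pitch is E4.

E 4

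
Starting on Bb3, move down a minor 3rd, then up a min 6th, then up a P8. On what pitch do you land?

Bb3 down a minor third → G3 (3 semitones).
A minor sixth up from G3 is Eb4.
Up a perfect octave from Eb4: Eb5 (12 semitones up).

Eb5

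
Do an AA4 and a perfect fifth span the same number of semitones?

A doubly augmented fourth = 7 semitones = a perfect fifth; enharmonically equal.

Yes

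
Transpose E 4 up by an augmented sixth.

The sixth takes the letter from E up to C.
An augmented sixth is 10 semitones; 10 semitones up from E4 gives C##5.

C double-sharp 5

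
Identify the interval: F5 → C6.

perfect 5th

F to C spans five letter names (F-G-A-B-C) — that makes it a fifth of some quality.
F5 to C6 is 7 semitones, matching the perfect fifth exactly, so the quality is perfect.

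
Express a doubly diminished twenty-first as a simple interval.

doubly diminished 7th

Each octave removed subtracts seven from the number: 21 − 14 = 7.
So a doubly diminished twenty-first is 2 octaves plus a doubly diminished seventh. The quality is unchanged.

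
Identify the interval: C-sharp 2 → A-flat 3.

C to A spans six letter names (C-D-E-F-G-A), plus an octave: a thirteenth.
A major thirteenth would be 21 semitones; C#2 to Ab3 is 19, two semitones narrower, so the interval is diminished.
(Equivalently, a compound diminished sixth: a diminished sixth plus an octave.)

diminished thirteenth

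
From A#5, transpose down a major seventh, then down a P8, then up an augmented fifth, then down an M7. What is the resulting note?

Down a major seventh from A#5: B4 (11 semitones down).
A perfect octave down from B4 is B3.
An augmented fifth up from B3 is F##4.
A major seventh down from F##4 is G#3.

G#3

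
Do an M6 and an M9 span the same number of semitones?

No

A major sixth spans 9 semitones; a major ninth spans 14 semitones. They differ by 5.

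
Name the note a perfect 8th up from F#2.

For an octave the letter name doesn't change: still F, an octave up.
Moving 12 semitones up from F#2 (the size of a perfect octave) reaches F#3.

F#3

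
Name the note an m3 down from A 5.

The third takes the letter from A down to F.
A minor third is 3 semitones; 3 semitones down from A5 gives F#5.

F-sharp 5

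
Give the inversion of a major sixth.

minor third

Inverted interval numbers add to nine, so a sixth pairs with a third (6 + 3 = 9).
Quality inverts too: major becomes minor. That makes the inversion a minor third.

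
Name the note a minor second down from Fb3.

Two letter names down from F: E.
A minor second is 1 semitone; 1 semitone down from Fb3 gives Eb3.

Eb3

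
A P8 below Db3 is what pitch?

An octave keeps the letter name D, an octave down from D.
A perfect octave spans 12 semitones, so from Db3 the target pitch is Db2.

Db2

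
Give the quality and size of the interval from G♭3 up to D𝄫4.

diminished fifth

G to D spans five letter names (G-A-B-C-D): a fifth.
Gb3 to Dbb4 spans 6 semitones — one semitone narrower than the perfect fifth (7) — giving a diminished fifth.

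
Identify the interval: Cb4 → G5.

C to G spans five letter names (C-D-E-F-G), plus an octave — that makes it a twelfth of some quality.
The perfect twelfth is 19 semitones; here we have 20, one semitone wider: augmented.
(Equivalently, a compound augmented fifth: an augmented fifth plus an octave.)

augmented twelfth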